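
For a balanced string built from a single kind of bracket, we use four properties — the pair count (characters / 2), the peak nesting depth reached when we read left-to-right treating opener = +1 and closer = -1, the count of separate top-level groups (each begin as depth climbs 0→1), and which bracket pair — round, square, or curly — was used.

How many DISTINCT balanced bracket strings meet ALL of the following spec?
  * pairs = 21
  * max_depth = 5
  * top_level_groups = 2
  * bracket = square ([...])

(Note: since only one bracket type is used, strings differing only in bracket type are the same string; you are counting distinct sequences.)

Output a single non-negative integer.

Answer: 890931560

Derivation:
Spec: pairs=21 depth=5 groups=2
Count(depth <= 5) = 1065406350
Count(depth <= 4) = 174474790
Count(depth == 5) = 1065406350 - 174474790 = 890931560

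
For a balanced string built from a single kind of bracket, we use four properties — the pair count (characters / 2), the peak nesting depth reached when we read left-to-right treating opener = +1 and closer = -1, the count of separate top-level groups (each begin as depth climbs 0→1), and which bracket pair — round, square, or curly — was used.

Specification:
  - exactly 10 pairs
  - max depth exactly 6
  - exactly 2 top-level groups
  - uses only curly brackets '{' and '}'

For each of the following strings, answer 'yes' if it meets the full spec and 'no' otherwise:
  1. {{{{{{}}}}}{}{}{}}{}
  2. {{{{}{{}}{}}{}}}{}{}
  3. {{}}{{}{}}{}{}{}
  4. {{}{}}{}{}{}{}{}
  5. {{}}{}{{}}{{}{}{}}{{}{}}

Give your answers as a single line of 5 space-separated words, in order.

Answer: yes no no no no

Derivation:
String 1 '{{{{{{}}}}}{}{}{}}{}': depth seq [1 2 3 4 5 6 5 4 3 2 1 2 1 2 1 2 1 0 1 0]
  -> pairs=10 depth=6 groups=2 -> yes
String 2 '{{{{}{{}}{}}{}}}{}{}': depth seq [1 2 3 4 3 4 5 4 3 4 3 2 3 2 1 0 1 0 1 0]
  -> pairs=10 depth=5 groups=3 -> no
String 3 '{{}}{{}{}}{}{}{}': depth seq [1 2 1 0 1 2 1 2 1 0 1 0 1 0 1 0]
  -> pairs=8 depth=2 groups=5 -> no
String 4 '{{}{}}{}{}{}{}{}': depth seq [1 2 1 2 1 0 1 0 1 0 1 0 1 0 1 0]
  -> pairs=8 depth=2 groups=6 -> no
String 5 '{{}}{}{{}}{{}{}{}}{{}{}}': depth seq [1 2 1 0 1 0 1 2 1 0 1 2 1 2 1 2 1 0 1 2 1 2 1 0]
  -> pairs=12 depth=2 groups=5 -> no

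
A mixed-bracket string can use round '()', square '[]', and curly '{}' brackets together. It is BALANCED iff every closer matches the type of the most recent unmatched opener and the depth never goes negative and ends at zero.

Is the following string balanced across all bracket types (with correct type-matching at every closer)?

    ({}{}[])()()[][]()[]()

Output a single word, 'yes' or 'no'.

Answer: yes

Derivation:
pos 0: push '('; stack = (
pos 1: push '{'; stack = ({
pos 2: '}' matches '{'; pop; stack = (
pos 3: push '{'; stack = ({
pos 4: '}' matches '{'; pop; stack = (
pos 5: push '['; stack = ([
pos 6: ']' matches '['; pop; stack = (
pos 7: ')' matches '('; pop; stack = (empty)
pos 8: push '('; stack = (
pos 9: ')' matches '('; pop; stack = (empty)
pos 10: push '('; stack = (
pos 11: ')' matches '('; pop; stack = (empty)
pos 12: push '['; stack = [
pos 13: ']' matches '['; pop; stack = (empty)
pos 14: push '['; stack = [
pos 15: ']' matches '['; pop; stack = (empty)
pos 16: push '('; stack = (
pos 17: ')' matches '('; pop; stack = (empty)
pos 18: push '['; stack = [
pos 19: ']' matches '['; pop; stack = (empty)
pos 20: push '('; stack = (
pos 21: ')' matches '('; pop; stack = (empty)
end: stack empty → VALID
Verdict: properly nested → yes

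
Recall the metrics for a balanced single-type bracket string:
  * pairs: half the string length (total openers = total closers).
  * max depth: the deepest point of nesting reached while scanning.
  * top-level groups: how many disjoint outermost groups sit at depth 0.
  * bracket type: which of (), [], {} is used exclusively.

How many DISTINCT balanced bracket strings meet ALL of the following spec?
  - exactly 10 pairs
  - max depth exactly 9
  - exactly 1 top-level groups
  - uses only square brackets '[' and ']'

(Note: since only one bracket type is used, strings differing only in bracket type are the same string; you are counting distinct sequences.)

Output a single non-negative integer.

Spec: pairs=10 depth=9 groups=1
Count(depth <= 9) = 4861
Count(depth <= 8) = 4846
Count(depth == 9) = 4861 - 4846 = 15

Answer: 15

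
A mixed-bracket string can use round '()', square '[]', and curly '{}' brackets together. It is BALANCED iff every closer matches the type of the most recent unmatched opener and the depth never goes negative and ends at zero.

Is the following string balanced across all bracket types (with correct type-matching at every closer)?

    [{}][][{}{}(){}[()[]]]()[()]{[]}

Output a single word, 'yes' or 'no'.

Answer: yes

Derivation:
pos 0: push '['; stack = [
pos 1: push '{'; stack = [{
pos 2: '}' matches '{'; pop; stack = [
pos 3: ']' matches '['; pop; stack = (empty)
pos 4: push '['; stack = [
pos 5: ']' matches '['; pop; stack = (empty)
pos 6: push '['; stack = [
pos 7: push '{'; stack = [{
pos 8: '}' matches '{'; pop; stack = [
pos 9: push '{'; stack = [{
pos 10: '}' matches '{'; pop; stack = [
pos 11: push '('; stack = [(
pos 12: ')' matches '('; pop; stack = [
pos 13: push '{'; stack = [{
pos 14: '}' matches '{'; pop; stack = [
pos 15: push '['; stack = [[
pos 16: push '('; stack = [[(
pos 17: ')' matches '('; pop; stack = [[
pos 18: push '['; stack = [[[
pos 19: ']' matches '['; pop; stack = [[
pos 20: ']' matches '['; pop; stack = [
pos 21: ']' matches '['; pop; stack = (empty)
pos 22: push '('; stack = (
pos 23: ')' matches '('; pop; stack = (empty)
pos 24: push '['; stack = [
pos 25: push '('; stack = [(
pos 26: ')' matches '('; pop; stack = [
pos 27: ']' matches '['; pop; stack = (empty)
pos 28: push '{'; stack = {
pos 29: push '['; stack = {[
pos 30: ']' matches '['; pop; stack = {
pos 31: '}' matches '{'; pop; stack = (empty)
end: stack empty → VALID
Verdict: properly nested → yes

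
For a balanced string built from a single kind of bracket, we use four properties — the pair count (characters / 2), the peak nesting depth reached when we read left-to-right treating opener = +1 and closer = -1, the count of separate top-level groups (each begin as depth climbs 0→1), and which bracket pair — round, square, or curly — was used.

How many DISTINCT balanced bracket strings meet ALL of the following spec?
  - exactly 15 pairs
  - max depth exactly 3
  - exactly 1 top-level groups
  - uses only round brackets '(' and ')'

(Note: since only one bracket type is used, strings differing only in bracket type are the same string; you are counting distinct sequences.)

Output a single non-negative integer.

Spec: pairs=15 depth=3 groups=1
Count(depth <= 3) = 8192
Count(depth <= 2) = 1
Count(depth == 3) = 8192 - 1 = 8191

Answer: 8191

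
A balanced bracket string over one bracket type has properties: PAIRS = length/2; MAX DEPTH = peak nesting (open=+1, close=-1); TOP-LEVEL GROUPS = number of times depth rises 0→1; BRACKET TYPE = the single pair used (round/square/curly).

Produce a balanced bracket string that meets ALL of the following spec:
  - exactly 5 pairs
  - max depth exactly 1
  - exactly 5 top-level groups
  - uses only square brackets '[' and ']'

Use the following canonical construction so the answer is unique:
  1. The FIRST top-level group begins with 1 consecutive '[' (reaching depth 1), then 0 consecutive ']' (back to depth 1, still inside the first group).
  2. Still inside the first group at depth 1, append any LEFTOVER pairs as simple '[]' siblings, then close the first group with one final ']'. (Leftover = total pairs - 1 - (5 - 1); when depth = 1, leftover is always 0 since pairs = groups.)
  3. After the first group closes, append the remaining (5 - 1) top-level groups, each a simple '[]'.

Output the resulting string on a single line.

Spec: pairs=5 depth=1 groups=5
Leftover pairs = 5 - 1 - (5-1) = 0
First group: deep chain of depth 1 + 0 sibling pairs
Remaining 4 groups: simple '[]' each

Answer: [][][][][]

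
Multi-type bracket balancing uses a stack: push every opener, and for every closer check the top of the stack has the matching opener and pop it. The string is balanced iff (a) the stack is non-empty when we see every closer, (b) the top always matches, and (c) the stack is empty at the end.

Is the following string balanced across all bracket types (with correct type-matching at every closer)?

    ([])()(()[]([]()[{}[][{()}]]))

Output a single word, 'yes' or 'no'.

Answer: yes

Derivation:
pos 0: push '('; stack = (
pos 1: push '['; stack = ([
pos 2: ']' matches '['; pop; stack = (
pos 3: ')' matches '('; pop; stack = (empty)
pos 4: push '('; stack = (
pos 5: ')' matches '('; pop; stack = (empty)
pos 6: push '('; stack = (
pos 7: push '('; stack = ((
pos 8: ')' matches '('; pop; stack = (
pos 9: push '['; stack = ([
pos 10: ']' matches '['; pop; stack = (
pos 11: push '('; stack = ((
pos 12: push '['; stack = (([
pos 13: ']' matches '['; pop; stack = ((
pos 14: push '('; stack = (((
pos 15: ')' matches '('; pop; stack = ((
pos 16: push '['; stack = (([
pos 17: push '{'; stack = (([{
pos 18: '}' matches '{'; pop; stack = (([
pos 19: push '['; stack = (([[
pos 20: ']' matches '['; pop; stack = (([
pos 21: push '['; stack = (([[
pos 22: push '{'; stack = (([[{
pos 23: push '('; stack = (([[{(
pos 24: ')' matches '('; pop; stack = (([[{
pos 25: '}' matches '{'; pop; stack = (([[
pos 26: ']' matches '['; pop; stack = (([
pos 27: ']' matches '['; pop; stack = ((
pos 28: ')' matches '('; pop; stack = (
pos 29: ')' matches '('; pop; stack = (empty)
end: stack empty → VALID
Verdict: properly nested → yes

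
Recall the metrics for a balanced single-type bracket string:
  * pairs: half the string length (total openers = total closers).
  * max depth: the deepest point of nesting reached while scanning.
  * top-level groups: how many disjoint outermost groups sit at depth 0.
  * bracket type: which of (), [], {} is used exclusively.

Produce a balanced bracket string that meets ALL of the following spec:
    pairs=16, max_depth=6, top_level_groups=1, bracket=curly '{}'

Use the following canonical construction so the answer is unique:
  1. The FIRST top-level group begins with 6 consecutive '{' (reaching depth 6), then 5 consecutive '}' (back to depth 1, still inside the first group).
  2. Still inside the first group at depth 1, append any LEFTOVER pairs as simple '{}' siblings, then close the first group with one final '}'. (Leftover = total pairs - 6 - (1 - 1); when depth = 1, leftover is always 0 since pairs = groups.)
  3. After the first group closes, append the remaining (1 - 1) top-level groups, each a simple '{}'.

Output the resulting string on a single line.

Answer: {{{{{{}}}}}{}{}{}{}{}{}{}{}{}{}}

Derivation:
Spec: pairs=16 depth=6 groups=1
Leftover pairs = 16 - 6 - (1-1) = 10
First group: deep chain of depth 6 + 10 sibling pairs
Remaining 0 groups: simple '{}' each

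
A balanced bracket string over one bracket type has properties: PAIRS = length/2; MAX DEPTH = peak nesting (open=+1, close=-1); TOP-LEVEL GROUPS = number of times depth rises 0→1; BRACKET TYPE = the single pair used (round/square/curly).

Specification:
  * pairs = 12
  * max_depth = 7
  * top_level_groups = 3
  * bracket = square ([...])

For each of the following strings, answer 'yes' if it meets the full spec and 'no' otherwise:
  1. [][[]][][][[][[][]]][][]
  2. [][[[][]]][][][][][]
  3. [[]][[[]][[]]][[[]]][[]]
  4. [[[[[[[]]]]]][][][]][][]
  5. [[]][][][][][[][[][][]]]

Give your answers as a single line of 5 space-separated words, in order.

String 1 '[][[]][][][[][[][]]][][]': depth seq [1 0 1 2 1 0 1 0 1 0 1 2 1 2 3 2 3 2 1 0 1 0 1 0]
  -> pairs=12 depth=3 groups=7 -> no
String 2 '[][[[][]]][][][][][]': depth seq [1 0 1 2 3 2 3 2 1 0 1 0 1 0 1 0 1 0 1 0]
  -> pairs=10 depth=3 groups=7 -> no
String 3 '[[]][[[]][[]]][[[]]][[]]': depth seq [1 2 1 0 1 2 3 2 1 2 3 2 1 0 1 2 3 2 1 0 1 2 1 0]
  -> pairs=12 depth=3 groups=4 -> no
String 4 '[[[[[[[]]]]]][][][]][][]': depth seq [1 2 3 4 5 6 7 6 5 4 3 2 1 2 1 2 1 2 1 0 1 0 1 0]
  -> pairs=12 depth=7 groups=3 -> yes
String 5 '[[]][][][][][[][[][][]]]': depth seq [1 2 1 0 1 0 1 0 1 0 1 0 1 2 1 2 3 2 3 2 3 2 1 0]
  -> pairs=12 depth=3 groups=6 -> no

Answer: no no no yes no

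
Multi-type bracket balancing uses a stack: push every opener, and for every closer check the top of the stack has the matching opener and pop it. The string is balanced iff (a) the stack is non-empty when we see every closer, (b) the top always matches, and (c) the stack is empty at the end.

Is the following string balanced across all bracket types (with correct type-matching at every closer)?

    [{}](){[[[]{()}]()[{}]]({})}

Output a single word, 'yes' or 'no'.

pos 0: push '['; stack = [
pos 1: push '{'; stack = [{
pos 2: '}' matches '{'; pop; stack = [
pos 3: ']' matches '['; pop; stack = (empty)
pos 4: push '('; stack = (
pos 5: ')' matches '('; pop; stack = (empty)
pos 6: push '{'; stack = {
pos 7: push '['; stack = {[
pos 8: push '['; stack = {[[
pos 9: push '['; stack = {[[[
pos 10: ']' matches '['; pop; stack = {[[
pos 11: push '{'; stack = {[[{
pos 12: push '('; stack = {[[{(
pos 13: ')' matches '('; pop; stack = {[[{
pos 14: '}' matches '{'; pop; stack = {[[
pos 15: ']' matches '['; pop; stack = {[
pos 16: push '('; stack = {[(
pos 17: ')' matches '('; pop; stack = {[
pos 18: push '['; stack = {[[
pos 19: push '{'; stack = {[[{
pos 20: '}' matches '{'; pop; stack = {[[
pos 21: ']' matches '['; pop; stack = {[
pos 22: ']' matches '['; pop; stack = {
pos 23: push '('; stack = {(
pos 24: push '{'; stack = {({
pos 25: '}' matches '{'; pop; stack = {(
pos 26: ')' matches '('; pop; stack = {
pos 27: '}' matches '{'; pop; stack = (empty)
end: stack empty → VALID
Verdict: properly nested → yes

Answer: yes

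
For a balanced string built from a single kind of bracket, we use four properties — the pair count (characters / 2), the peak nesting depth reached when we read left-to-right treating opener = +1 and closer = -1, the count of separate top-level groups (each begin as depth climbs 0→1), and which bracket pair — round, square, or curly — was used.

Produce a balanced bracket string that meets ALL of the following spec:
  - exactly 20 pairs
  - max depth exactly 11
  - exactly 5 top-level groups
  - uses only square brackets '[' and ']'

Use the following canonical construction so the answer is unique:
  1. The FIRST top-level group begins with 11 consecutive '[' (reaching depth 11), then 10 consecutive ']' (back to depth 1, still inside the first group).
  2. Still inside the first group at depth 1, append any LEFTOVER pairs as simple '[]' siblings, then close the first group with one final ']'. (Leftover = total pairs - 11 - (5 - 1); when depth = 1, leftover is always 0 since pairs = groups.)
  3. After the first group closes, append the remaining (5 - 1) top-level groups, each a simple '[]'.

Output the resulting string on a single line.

Answer: [[[[[[[[[[[]]]]]]]]]][][][][][]][][][][]

Derivation:
Spec: pairs=20 depth=11 groups=5
Leftover pairs = 20 - 11 - (5-1) = 5
First group: deep chain of depth 11 + 5 sibling pairs
Remaining 4 groups: simple '[]' each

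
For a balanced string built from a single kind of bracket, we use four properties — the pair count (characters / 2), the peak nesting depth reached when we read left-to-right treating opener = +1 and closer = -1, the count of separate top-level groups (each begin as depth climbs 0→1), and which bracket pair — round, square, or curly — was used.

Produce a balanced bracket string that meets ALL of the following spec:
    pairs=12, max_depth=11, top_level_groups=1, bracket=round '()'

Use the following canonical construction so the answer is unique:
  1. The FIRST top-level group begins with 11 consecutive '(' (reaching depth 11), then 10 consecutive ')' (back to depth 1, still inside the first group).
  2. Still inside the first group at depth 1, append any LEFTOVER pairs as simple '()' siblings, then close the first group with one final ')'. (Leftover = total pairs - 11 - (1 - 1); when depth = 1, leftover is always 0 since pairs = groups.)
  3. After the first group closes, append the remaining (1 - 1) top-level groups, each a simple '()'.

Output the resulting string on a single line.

Answer: ((((((((((())))))))))())

Derivation:
Spec: pairs=12 depth=11 groups=1
Leftover pairs = 12 - 11 - (1-1) = 1
First group: deep chain of depth 11 + 1 sibling pairs
Remaining 0 groups: simple '()' each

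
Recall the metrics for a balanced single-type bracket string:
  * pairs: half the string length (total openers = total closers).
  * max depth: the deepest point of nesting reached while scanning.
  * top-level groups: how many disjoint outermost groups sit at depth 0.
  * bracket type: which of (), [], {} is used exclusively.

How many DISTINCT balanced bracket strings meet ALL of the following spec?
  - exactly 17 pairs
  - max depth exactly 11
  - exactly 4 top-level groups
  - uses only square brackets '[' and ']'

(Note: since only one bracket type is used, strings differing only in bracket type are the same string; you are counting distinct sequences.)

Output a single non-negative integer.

Answer: 10088

Derivation:
Spec: pairs=17 depth=11 groups=4
Count(depth <= 11) = 15966584
Count(depth <= 10) = 15956496
Count(depth == 11) = 15966584 - 15956496 = 10088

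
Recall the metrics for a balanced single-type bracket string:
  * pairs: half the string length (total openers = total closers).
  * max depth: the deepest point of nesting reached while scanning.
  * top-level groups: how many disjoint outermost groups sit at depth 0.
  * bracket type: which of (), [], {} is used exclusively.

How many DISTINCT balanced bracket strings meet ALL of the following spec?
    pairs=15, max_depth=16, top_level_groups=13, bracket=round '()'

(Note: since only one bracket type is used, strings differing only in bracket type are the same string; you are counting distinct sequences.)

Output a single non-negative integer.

Spec: pairs=15 depth=16 groups=13
Count(depth <= 16) = 104
Count(depth <= 15) = 104
Count(depth == 16) = 104 - 104 = 0

Answer: 0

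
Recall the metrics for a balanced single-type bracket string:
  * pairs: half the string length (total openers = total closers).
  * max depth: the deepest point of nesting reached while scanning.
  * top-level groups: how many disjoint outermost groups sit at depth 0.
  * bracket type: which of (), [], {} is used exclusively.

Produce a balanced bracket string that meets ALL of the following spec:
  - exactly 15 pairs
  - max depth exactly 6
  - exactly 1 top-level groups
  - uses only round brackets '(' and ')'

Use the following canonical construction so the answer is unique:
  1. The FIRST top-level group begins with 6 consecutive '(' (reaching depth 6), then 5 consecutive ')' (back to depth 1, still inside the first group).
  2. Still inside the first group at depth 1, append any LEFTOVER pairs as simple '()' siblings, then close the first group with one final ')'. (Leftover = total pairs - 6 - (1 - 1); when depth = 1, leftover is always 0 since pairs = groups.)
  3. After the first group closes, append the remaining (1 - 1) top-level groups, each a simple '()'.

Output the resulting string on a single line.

Spec: pairs=15 depth=6 groups=1
Leftover pairs = 15 - 6 - (1-1) = 9
First group: deep chain of depth 6 + 9 sibling pairs
Remaining 0 groups: simple '()' each

Answer: (((((()))))()()()()()()()()())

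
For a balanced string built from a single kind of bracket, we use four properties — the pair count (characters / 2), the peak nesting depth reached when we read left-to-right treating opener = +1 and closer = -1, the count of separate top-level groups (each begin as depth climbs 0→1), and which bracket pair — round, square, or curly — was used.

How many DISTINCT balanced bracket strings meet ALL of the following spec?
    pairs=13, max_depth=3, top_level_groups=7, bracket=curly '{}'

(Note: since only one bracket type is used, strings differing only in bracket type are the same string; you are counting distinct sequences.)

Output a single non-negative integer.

Answer: 5397

Derivation:
Spec: pairs=13 depth=3 groups=7
Count(depth <= 3) = 6321
Count(depth <= 2) = 924
Count(depth == 3) = 6321 - 924 = 5397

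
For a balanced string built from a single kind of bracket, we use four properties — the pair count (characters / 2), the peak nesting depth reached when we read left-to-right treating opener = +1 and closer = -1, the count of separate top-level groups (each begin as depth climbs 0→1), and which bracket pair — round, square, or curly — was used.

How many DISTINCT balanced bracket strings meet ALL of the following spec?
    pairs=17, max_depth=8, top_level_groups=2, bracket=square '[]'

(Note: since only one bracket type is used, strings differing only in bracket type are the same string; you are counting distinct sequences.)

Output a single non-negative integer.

Spec: pairs=17 depth=8 groups=2
Count(depth <= 8) = 32703822
Count(depth <= 7) = 28625984
Count(depth == 8) = 32703822 - 28625984 = 4077838

Answer: 4077838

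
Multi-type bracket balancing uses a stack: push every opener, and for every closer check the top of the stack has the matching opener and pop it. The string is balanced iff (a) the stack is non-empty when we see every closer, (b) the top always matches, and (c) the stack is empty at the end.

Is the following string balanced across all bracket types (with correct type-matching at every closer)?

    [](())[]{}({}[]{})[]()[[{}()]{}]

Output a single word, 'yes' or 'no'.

Answer: yes

Derivation:
pos 0: push '['; stack = [
pos 1: ']' matches '['; pop; stack = (empty)
pos 2: push '('; stack = (
pos 3: push '('; stack = ((
pos 4: ')' matches '('; pop; stack = (
pos 5: ')' matches '('; pop; stack = (empty)
pos 6: push '['; stack = [
pos 7: ']' matches '['; pop; stack = (empty)
pos 8: push '{'; stack = {
pos 9: '}' matches '{'; pop; stack = (empty)
pos 10: push '('; stack = (
pos 11: push '{'; stack = ({
pos 12: '}' matches '{'; pop; stack = (
pos 13: push '['; stack = ([
pos 14: ']' matches '['; pop; stack = (
pos 15: push '{'; stack = ({
pos 16: '}' matches '{'; pop; stack = (
pos 17: ')' matches '('; pop; stack = (empty)
pos 18: push '['; stack = [
pos 19: ']' matches '['; pop; stack = (empty)
pos 20: push '('; stack = (
pos 21: ')' matches '('; pop; stack = (empty)
pos 22: push '['; stack = [
pos 23: push '['; stack = [[
pos 24: push '{'; stack = [[{
pos 25: '}' matches '{'; pop; stack = [[
pos 26: push '('; stack = [[(
pos 27: ')' matches '('; pop; stack = [[
pos 28: ']' matches '['; pop; stack = [
pos 29: push '{'; stack = [{
pos 30: '}' matches '{'; pop; stack = [
pos 31: ']' matches '['; pop; stack = (empty)
end: stack empty → VALID
Verdict: properly nested → yes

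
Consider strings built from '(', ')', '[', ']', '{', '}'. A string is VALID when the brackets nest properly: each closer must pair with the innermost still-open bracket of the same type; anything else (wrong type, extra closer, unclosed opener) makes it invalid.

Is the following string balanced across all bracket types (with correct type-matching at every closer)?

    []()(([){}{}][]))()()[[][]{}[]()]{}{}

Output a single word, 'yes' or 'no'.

Answer: no

Derivation:
pos 0: push '['; stack = [
pos 1: ']' matches '['; pop; stack = (empty)
pos 2: push '('; stack = (
pos 3: ')' matches '('; pop; stack = (empty)
pos 4: push '('; stack = (
pos 5: push '('; stack = ((
pos 6: push '['; stack = (([
pos 7: saw closer ')' but top of stack is '[' (expected ']') → INVALID
Verdict: type mismatch at position 7: ')' closes '[' → no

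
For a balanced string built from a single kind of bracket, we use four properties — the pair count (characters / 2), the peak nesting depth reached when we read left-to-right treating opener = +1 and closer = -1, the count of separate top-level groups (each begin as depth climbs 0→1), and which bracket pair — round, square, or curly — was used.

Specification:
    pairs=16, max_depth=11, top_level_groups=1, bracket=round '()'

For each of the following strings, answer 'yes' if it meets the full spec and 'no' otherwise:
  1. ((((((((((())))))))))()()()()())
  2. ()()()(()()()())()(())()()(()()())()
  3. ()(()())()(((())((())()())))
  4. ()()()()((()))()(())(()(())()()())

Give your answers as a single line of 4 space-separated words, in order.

String 1 '((((((((((())))))))))()()()()())': depth seq [1 2 3 4 5 6 7 8 9 10 11 10 9 8 7 6 5 4 3 2 1 2 1 2 1 2 1 2 1 2 1 0]
  -> pairs=16 depth=11 groups=1 -> yes
String 2 '()()()(()()()())()(())()()(()()())()': depth seq [1 0 1 0 1 0 1 2 1 2 1 2 1 2 1 0 1 0 1 2 1 0 1 0 1 0 1 2 1 2 1 2 1 0 1 0]
  -> pairs=18 depth=2 groups=10 -> no
String 3 '()(()())()(((())((())()())))': depth seq [1 0 1 2 1 2 1 0 1 0 1 2 3 4 3 2 3 4 5 4 3 4 3 4 3 2 1 0]
  -> pairs=14 depth=5 groups=4 -> no
String 4 '()()()()((()))()(())(()(())()()())': depth seq [1 0 1 0 1 0 1 0 1 2 3 2 1 0 1 0 1 2 1 0 1 2 1 2 3 2 1 2 1 2 1 2 1 0]
  -> pairs=17 depth=3 groups=8 -> no

Answer: yes no no no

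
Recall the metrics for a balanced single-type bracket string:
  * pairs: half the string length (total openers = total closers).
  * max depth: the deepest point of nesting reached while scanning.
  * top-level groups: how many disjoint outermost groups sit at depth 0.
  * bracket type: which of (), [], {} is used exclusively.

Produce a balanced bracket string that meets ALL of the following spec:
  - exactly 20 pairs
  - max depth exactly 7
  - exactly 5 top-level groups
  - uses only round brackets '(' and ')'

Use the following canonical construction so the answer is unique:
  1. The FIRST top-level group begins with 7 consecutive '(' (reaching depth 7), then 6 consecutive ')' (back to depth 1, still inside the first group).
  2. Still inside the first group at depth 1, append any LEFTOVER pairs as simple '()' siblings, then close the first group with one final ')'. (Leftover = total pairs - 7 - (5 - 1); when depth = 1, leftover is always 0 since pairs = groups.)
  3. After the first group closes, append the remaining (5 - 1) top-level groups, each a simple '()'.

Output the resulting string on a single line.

Answer: ((((((())))))()()()()()()()()())()()()()

Derivation:
Spec: pairs=20 depth=7 groups=5
Leftover pairs = 20 - 7 - (5-1) = 9
First group: deep chain of depth 7 + 9 sibling pairs
Remaining 4 groups: simple '()' each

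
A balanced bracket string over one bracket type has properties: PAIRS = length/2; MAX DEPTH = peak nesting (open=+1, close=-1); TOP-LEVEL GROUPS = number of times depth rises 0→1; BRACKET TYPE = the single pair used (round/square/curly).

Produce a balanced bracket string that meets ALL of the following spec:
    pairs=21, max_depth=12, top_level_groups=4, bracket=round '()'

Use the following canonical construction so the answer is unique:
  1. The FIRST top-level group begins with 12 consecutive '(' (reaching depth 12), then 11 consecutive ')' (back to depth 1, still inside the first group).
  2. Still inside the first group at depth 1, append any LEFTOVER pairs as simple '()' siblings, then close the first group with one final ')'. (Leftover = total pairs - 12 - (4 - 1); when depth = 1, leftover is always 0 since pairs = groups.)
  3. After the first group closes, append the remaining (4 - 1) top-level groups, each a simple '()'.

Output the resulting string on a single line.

Spec: pairs=21 depth=12 groups=4
Leftover pairs = 21 - 12 - (4-1) = 6
First group: deep chain of depth 12 + 6 sibling pairs
Remaining 3 groups: simple '()' each

Answer: (((((((((((()))))))))))()()()()()())()()()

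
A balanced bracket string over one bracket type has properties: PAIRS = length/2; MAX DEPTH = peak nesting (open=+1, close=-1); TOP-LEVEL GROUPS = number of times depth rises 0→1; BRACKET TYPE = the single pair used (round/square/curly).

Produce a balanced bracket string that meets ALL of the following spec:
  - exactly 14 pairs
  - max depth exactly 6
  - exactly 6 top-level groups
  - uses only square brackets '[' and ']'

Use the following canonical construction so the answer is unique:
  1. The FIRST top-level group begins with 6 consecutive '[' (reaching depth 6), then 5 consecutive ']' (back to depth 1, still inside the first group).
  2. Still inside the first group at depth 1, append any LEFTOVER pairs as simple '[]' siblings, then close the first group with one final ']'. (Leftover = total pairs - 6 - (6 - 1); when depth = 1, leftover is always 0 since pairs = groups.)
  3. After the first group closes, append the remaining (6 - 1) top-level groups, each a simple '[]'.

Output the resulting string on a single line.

Spec: pairs=14 depth=6 groups=6
Leftover pairs = 14 - 6 - (6-1) = 3
First group: deep chain of depth 6 + 3 sibling pairs
Remaining 5 groups: simple '[]' each

Answer: [[[[[[]]]]][][][]][][][][][]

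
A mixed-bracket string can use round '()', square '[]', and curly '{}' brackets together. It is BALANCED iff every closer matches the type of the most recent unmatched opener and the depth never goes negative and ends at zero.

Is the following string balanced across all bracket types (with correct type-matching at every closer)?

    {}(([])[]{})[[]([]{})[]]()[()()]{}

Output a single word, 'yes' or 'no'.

Answer: yes

Derivation:
pos 0: push '{'; stack = {
pos 1: '}' matches '{'; pop; stack = (empty)
pos 2: push '('; stack = (
pos 3: push '('; stack = ((
pos 4: push '['; stack = (([
pos 5: ']' matches '['; pop; stack = ((
pos 6: ')' matches '('; pop; stack = (
pos 7: push '['; stack = ([
pos 8: ']' matches '['; pop; stack = (
pos 9: push '{'; stack = ({
pos 10: '}' matches '{'; pop; stack = (
pos 11: ')' matches '('; pop; stack = (empty)
pos 12: push '['; stack = [
pos 13: push '['; stack = [[
pos 14: ']' matches '['; pop; stack = [
pos 15: push '('; stack = [(
pos 16: push '['; stack = [([
pos 17: ']' matches '['; pop; stack = [(
pos 18: push '{'; stack = [({
pos 19: '}' matches '{'; pop; stack = [(
pos 20: ')' matches '('; pop; stack = [
pos 21: push '['; stack = [[
pos 22: ']' matches '['; pop; stack = [
pos 23: ']' matches '['; pop; stack = (empty)
pos 24: push '('; stack = (
pos 25: ')' matches '('; pop; stack = (empty)
pos 26: push '['; stack = [
pos 27: push '('; stack = [(
pos 28: ')' matches '('; pop; stack = [
pos 29: push '('; stack = [(
pos 30: ')' matches '('; pop; stack = [
pos 31: ']' matches '['; pop; stack = (empty)
pos 32: push '{'; stack = {
pos 33: '}' matches '{'; pop; stack = (empty)
end: stack empty → VALID
Verdict: properly nested → yes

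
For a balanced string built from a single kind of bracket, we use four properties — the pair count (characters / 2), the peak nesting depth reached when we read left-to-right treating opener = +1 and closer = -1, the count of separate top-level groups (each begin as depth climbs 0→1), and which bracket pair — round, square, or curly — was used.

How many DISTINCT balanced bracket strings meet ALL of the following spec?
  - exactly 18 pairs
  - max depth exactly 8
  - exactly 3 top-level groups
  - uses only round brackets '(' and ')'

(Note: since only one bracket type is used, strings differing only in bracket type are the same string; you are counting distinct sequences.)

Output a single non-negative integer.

Spec: pairs=18 depth=8 groups=3
Count(depth <= 8) = 89022576
Count(depth <= 7) = 80208864
Count(depth == 8) = 89022576 - 80208864 = 8813712

Answer: 8813712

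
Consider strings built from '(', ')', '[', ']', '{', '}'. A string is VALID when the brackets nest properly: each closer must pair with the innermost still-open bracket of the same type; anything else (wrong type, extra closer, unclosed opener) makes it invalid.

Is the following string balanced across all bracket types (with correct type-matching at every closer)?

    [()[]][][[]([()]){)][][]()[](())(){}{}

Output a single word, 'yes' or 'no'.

Answer: no

Derivation:
pos 0: push '['; stack = [
pos 1: push '('; stack = [(
pos 2: ')' matches '('; pop; stack = [
pos 3: push '['; stack = [[
pos 4: ']' matches '['; pop; stack = [
pos 5: ']' matches '['; pop; stack = (empty)
pos 6: push '['; stack = [
pos 7: ']' matches '['; pop; stack = (empty)
pos 8: push '['; stack = [
pos 9: push '['; stack = [[
pos 10: ']' matches '['; pop; stack = [
pos 11: push '('; stack = [(
pos 12: push '['; stack = [([
pos 13: push '('; stack = [([(
pos 14: ')' matches '('; pop; stack = [([
pos 15: ']' matches '['; pop; stack = [(
pos 16: ')' matches '('; pop; stack = [
pos 17: push '{'; stack = [{
pos 18: saw closer ')' but top of stack is '{' (expected '}') → INVALID
Verdict: type mismatch at position 18: ')' closes '{' → no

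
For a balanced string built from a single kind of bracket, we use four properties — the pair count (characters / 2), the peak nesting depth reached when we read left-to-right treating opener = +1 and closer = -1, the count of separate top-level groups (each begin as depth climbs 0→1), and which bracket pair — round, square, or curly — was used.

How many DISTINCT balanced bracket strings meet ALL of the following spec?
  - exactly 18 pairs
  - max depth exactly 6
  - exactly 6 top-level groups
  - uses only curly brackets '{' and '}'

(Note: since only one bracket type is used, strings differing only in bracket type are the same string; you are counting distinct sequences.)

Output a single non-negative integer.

Answer: 2804751

Derivation:
Spec: pairs=18 depth=6 groups=6
Count(depth <= 6) = 15731094
Count(depth <= 5) = 12926343
Count(depth == 6) = 15731094 - 12926343 = 2804751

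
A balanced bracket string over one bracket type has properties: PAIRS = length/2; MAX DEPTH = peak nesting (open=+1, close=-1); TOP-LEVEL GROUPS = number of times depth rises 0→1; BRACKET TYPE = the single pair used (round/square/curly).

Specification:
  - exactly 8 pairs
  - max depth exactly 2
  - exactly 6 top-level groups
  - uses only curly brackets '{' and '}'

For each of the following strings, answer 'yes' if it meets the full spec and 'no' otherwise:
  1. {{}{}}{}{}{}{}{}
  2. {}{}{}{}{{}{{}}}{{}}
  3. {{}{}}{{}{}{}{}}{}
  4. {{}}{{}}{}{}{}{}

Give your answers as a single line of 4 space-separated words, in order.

String 1 '{{}{}}{}{}{}{}{}': depth seq [1 2 1 2 1 0 1 0 1 0 1 0 1 0 1 0]
  -> pairs=8 depth=2 groups=6 -> yes
String 2 '{}{}{}{}{{}{{}}}{{}}': depth seq [1 0 1 0 1 0 1 0 1 2 1 2 3 2 1 0 1 2 1 0]
  -> pairs=10 depth=3 groups=6 -> no
String 3 '{{}{}}{{}{}{}{}}{}': depth seq [1 2 1 2 1 0 1 2 1 2 1 2 1 2 1 0 1 0]
  -> pairs=9 depth=2 groups=3 -> no
String 4 '{{}}{{}}{}{}{}{}': depth seq [1 2 1 0 1 2 1 0 1 0 1 0 1 0 1 0]
  -> pairs=8 depth=2 groups=6 -> yes

Answer: yes no no yes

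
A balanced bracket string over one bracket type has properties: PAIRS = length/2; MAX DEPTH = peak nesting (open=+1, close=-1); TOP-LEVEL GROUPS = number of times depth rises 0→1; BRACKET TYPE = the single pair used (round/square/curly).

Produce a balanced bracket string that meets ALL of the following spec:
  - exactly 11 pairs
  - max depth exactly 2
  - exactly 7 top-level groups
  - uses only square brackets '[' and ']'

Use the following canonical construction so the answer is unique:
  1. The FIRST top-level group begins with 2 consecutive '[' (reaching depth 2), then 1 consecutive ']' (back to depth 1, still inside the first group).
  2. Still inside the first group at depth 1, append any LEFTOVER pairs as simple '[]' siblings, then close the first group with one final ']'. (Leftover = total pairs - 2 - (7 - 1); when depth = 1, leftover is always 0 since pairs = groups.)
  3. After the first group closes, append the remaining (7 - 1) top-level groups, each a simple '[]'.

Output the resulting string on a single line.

Spec: pairs=11 depth=2 groups=7
Leftover pairs = 11 - 2 - (7-1) = 3
First group: deep chain of depth 2 + 3 sibling pairs
Remaining 6 groups: simple '[]' each

Answer: [[][][][]][][][][][][]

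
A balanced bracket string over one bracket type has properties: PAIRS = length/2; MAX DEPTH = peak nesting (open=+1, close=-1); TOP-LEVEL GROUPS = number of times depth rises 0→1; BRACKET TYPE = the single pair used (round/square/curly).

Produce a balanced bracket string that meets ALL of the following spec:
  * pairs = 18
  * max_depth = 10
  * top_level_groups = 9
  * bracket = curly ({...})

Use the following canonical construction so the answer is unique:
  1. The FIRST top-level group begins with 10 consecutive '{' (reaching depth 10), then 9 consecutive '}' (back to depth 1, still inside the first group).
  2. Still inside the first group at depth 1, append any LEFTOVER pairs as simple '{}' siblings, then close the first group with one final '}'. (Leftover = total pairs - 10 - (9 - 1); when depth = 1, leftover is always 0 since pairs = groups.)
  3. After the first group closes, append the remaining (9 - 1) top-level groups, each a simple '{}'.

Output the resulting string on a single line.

Spec: pairs=18 depth=10 groups=9
Leftover pairs = 18 - 10 - (9-1) = 0
First group: deep chain of depth 10 + 0 sibling pairs
Remaining 8 groups: simple '{}' each

Answer: {{{{{{{{{{}}}}}}}}}}{}{}{}{}{}{}{}{}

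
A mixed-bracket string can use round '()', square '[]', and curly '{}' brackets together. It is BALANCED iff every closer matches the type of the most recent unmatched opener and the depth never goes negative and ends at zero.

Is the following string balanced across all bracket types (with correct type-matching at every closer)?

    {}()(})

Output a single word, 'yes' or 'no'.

pos 0: push '{'; stack = {
pos 1: '}' matches '{'; pop; stack = (empty)
pos 2: push '('; stack = (
pos 3: ')' matches '('; pop; stack = (empty)
pos 4: push '('; stack = (
pos 5: saw closer '}' but top of stack is '(' (expected ')') → INVALID
Verdict: type mismatch at position 5: '}' closes '(' → no

Answer: no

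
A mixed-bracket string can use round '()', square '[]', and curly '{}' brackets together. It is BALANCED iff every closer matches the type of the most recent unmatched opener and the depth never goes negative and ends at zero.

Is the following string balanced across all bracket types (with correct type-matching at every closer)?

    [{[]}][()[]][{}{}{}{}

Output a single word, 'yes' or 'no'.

pos 0: push '['; stack = [
pos 1: push '{'; stack = [{
pos 2: push '['; stack = [{[
pos 3: ']' matches '['; pop; stack = [{
pos 4: '}' matches '{'; pop; stack = [
pos 5: ']' matches '['; pop; stack = (empty)
pos 6: push '['; stack = [
pos 7: push '('; stack = [(
pos 8: ')' matches '('; pop; stack = [
pos 9: push '['; stack = [[
pos 10: ']' matches '['; pop; stack = [
pos 11: ']' matches '['; pop; stack = (empty)
pos 12: push '['; stack = [
pos 13: push '{'; stack = [{
pos 14: '}' matches '{'; pop; stack = [
pos 15: push '{'; stack = [{
pos 16: '}' matches '{'; pop; stack = [
pos 17: push '{'; stack = [{
pos 18: '}' matches '{'; pop; stack = [
pos 19: push '{'; stack = [{
pos 20: '}' matches '{'; pop; stack = [
end: stack still non-empty ([) → INVALID
Verdict: unclosed openers at end: [ → no

Answer: no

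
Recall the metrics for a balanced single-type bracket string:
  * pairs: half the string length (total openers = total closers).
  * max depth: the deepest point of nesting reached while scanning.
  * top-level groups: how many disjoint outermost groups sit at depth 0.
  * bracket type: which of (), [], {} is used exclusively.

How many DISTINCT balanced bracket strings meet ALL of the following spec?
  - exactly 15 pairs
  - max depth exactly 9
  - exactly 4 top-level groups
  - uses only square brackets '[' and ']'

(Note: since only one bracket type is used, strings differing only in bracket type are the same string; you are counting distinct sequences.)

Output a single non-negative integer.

Spec: pairs=15 depth=9 groups=4
Count(depth <= 9) = 1187636
Count(depth <= 8) = 1181740
Count(depth == 9) = 1187636 - 1181740 = 5896

Answer: 5896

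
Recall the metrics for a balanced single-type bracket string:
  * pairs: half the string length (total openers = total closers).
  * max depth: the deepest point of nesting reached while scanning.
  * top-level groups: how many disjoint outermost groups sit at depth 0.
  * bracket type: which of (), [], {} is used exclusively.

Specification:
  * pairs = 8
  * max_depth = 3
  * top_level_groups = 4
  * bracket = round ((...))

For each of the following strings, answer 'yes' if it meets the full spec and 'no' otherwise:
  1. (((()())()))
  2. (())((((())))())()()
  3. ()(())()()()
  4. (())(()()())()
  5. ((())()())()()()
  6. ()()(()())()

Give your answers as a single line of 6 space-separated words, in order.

String 1 '(((()())()))': depth seq [1 2 3 4 3 4 3 2 3 2 1 0]
  -> pairs=6 depth=4 groups=1 -> no
String 2 '(())((((())))())()()': depth seq [1 2 1 0 1 2 3 4 5 4 3 2 1 2 1 0 1 0 1 0]
  -> pairs=10 depth=5 groups=4 -> no
String 3 '()(())()()()': depth seq [1 0 1 2 1 0 1 0 1 0 1 0]
  -> pairs=6 depth=2 groups=5 -> no
String 4 '(())(()()())()': depth seq [1 2 1 0 1 2 1 2 1 2 1 0 1 0]
  -> pairs=7 depth=2 groups=3 -> no
String 5 '((())()())()()()': depth seq [1 2 3 2 1 2 1 2 1 0 1 0 1 0 1 0]
  -> pairs=8 depth=3 groups=4 -> yes
String 6 '()()(()())()': depth seq [1 0 1 0 1 2 1 2 1 0 1 0]
  -> pairs=6 depth=2 groups=4 -> no

Answer: no no no no yes no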